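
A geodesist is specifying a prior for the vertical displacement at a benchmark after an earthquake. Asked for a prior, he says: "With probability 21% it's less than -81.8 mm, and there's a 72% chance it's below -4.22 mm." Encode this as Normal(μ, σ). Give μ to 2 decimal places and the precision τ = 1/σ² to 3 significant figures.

The p-quantile of Normal(μ,σ) is μ + z_p·σ, with z_{0.21} = -0.8064 and z_{0.72} = 0.5828.
Eliminate σ: μ = (z₂·x₁ − z₁·x₂)/(z₂ − z₁) = (0.5828·-81.8 − (-0.8064)·-4.22)/1.389 = -36.77.
Then σ = (x₂ − x₁)/(z₂ − z₁) = (-4.22 − -81.8)/1.389 = 55.84.
Precision τ = 1/σ² = 1/55.84² = 0.000321.

μ = -36.77, τ = 0.000321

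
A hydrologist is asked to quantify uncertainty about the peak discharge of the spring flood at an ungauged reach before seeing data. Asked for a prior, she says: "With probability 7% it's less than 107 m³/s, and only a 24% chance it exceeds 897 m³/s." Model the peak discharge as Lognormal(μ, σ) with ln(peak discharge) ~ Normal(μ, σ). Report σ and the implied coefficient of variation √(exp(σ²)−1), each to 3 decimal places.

If T ~ Lognormal(μ,σ) then ln T ~ Normal(μ,σ), so the p-quantile of ln T is μ + z_p·σ.
ln(107) = 4.673 and ln(897) = 6.799; z_{0.07} = -1.476, z_{0.76} = 0.7063.
σ = (6.799 − 4.673)/(0.7063 − (-1.476)) = 0.974.
μ = 4.673 − (-1.476)·0.974 = 6.111.
CV = √(exp(σ²)−1) = √(exp(0.9495)−1) = 1.259.

σ ≈ 0.974, CV ≈ 1.259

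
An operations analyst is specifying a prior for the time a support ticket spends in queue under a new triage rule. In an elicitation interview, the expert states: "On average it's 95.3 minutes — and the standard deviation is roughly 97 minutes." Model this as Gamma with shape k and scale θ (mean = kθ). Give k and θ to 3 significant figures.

For Gamma(k, scale θ): mean = kθ, variance = kθ², so CV = 1/√k.
CV = SD/mean = 97/95.3 = 1.018, hence k = 1/CV² = 0.965.
Then θ = mean/k = 95.3/0.965 = 98.7.

k ≈ 0.965, θ ≈ 98.7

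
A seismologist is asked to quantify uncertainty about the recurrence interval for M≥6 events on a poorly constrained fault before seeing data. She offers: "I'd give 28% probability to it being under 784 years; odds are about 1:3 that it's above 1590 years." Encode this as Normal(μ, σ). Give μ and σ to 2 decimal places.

μ = 1157.62, σ = 641.04

For Normal(μ,σ), the p-quantile is μ + z_p·σ. Here z_{0.28} = -0.5828, z_{0.75} = 0.6745.
So 784 = μ − 0.5828σ and 1590 = μ + 0.6745σ.
Subtracting: σ = (1590 − 784)/(0.6745 − (-0.5828)) = 641.04.
Then μ = 784 − (-0.5828)·641.04 = 1157.62.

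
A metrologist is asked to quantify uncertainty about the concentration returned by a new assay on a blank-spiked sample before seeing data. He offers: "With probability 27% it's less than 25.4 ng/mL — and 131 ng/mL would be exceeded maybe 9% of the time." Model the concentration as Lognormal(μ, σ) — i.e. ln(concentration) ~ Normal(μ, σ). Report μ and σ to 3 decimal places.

If T ~ Lognormal(μ,σ) then ln T ~ Normal(μ,σ), so the p-quantile of ln T is μ + z_p·σ.
ln(25.4) = 3.235 and ln(131) = 4.875; z_{0.27} = -0.6128, z_{0.91} = 1.341.
σ = (4.875 − 3.235)/(1.341 − (-0.6128)) = 0.840.
μ = 3.235 − (-0.6128)·0.840 = 3.749.

μ ≈ 3.749, σ ≈ 0.840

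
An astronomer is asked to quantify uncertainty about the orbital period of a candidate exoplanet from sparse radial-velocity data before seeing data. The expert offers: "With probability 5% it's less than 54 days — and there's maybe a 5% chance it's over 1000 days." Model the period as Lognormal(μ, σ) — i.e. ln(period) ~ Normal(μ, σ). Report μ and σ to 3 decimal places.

If T ~ Lognormal(μ,σ) then ln T ~ Normal(μ,σ), so the p-quantile of ln T is μ + z_p·σ.
ln(54) = 3.989 and ln(1000) = 6.908; z_{0.05} = -1.645, z_{0.95} = 1.645.
σ = (6.908 − 3.989)/(1.645 − (-1.645)) = 0.887.
μ = 3.989 − (-1.645)·0.887 = 5.448.

μ ≈ 5.448, σ ≈ 0.887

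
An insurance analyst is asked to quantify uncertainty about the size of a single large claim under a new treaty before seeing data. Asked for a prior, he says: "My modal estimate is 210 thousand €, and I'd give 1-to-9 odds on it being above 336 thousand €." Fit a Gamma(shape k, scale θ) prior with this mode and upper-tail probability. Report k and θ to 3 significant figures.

Gamma(k,θ) with k>1 has mode (k−1)θ, so θ = 210/(k−1).
Need P(X < 336) = 0.9 with θ tied to k this way. Start at k = 2, θ = 210: P(X<336) ≈ 0.475.
Too low — raise k to concentrate. Iterating converges to k ≈ 9.5.
Then θ = 210/(9.5−1) ≈ 24.7.

k ≈ 9.5, θ ≈ 24.7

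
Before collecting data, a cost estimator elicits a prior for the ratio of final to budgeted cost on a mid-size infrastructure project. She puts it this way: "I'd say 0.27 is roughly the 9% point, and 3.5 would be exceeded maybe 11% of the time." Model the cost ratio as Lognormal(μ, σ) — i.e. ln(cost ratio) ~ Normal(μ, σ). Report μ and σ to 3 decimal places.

μ ≈ 0.029, σ ≈ 0.998

If T ~ Lognormal(μ,σ) then ln T ~ Normal(μ,σ), so the p-quantile of ln T is μ + z_p·σ.
ln(0.27) = -1.309 and ln(3.5) = 1.253; z_{0.09} = -1.341, z_{0.89} = 1.227.
σ = (1.253 − -1.309)/(1.227 − (-1.341)) = 0.998.
μ = -1.309 − (-1.341)·0.998 = 0.029.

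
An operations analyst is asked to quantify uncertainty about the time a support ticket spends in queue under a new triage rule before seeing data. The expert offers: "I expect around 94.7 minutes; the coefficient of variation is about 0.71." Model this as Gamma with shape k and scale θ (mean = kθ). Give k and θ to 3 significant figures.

For Gamma(k, scale θ): mean = kθ, variance = kθ², so CV = 1/√k.
CV = 0.71, hence k = 1/CV² = 1.98.
Then θ = mean/k = 94.7/1.98 = 47.7.

k ≈ 1.98, θ ≈ 47.7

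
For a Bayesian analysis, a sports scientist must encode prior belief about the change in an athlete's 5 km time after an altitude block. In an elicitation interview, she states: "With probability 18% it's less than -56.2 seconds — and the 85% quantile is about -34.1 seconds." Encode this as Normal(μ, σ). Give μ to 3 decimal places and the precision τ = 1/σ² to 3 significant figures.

The p-quantile of Normal(μ,σ) is μ + z_p·σ, with z_{0.18} = -0.9154 and z_{0.85} = 1.036.
Eliminate σ: μ = (z₂·x₁ − z₁·x₂)/(z₂ − z₁) = (1.036·-56.2 − (-0.9154)·-34.1)/1.952 = -45.835.
Then σ = (x₂ − x₁)/(z₂ − z₁) = (-34.1 − -56.2)/1.952 = 11.323.
Precision τ = 1/σ² = 1/11.32² = 0.0078.

μ = -45.835, τ = 0.0078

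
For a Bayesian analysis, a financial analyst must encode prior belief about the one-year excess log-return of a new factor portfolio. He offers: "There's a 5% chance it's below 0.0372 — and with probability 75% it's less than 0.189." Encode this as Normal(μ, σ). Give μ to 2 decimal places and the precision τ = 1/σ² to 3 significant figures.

For Normal(μ,σ), the p-quantile is μ + z_p·σ. Here z_{0.05} = -1.645, z_{0.75} = 0.6745.
So 0.0372 = μ − 1.645σ and 0.189 = μ + 0.6745σ.
Subtracting: σ = (0.189 − 0.0372)/(0.6745 − (-1.645)) = 0.07.
Then μ = 0.0372 − (-1.645)·0.07 = 0.14.
Precision τ = 1/σ² = 1/0.06545² = 233.

μ = 0.14, τ = 233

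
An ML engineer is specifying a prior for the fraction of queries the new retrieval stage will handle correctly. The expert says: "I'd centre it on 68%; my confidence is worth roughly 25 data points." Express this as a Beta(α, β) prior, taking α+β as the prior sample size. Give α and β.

Under the effective-sample-size interpretation, Beta(α, β) has prior mean α/(α+β) and prior sample size α+β.
So α+β = 25 and α/(α+β) = 0.68, giving α = 0.68·25 = 17 and β = 25 − 17 = 8.

α = 17, β = 8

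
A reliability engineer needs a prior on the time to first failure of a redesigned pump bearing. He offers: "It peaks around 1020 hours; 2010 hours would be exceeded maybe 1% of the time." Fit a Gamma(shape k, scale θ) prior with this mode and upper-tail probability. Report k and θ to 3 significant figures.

Gamma(k,θ) with k>1 has mode (k−1)θ, so θ = 1020/(k−1).
Need P(X < 2010) = 0.99 with θ tied to k this way. Start at k = 2, θ = 1020: P(X<2010) ≈ 0.586.
Too low — raise k to concentrate. Iterating converges to k ≈ 11.7.
Then θ = 1020/(11.7−1) ≈ 95.3.

k ≈ 11.7, θ ≈ 95.3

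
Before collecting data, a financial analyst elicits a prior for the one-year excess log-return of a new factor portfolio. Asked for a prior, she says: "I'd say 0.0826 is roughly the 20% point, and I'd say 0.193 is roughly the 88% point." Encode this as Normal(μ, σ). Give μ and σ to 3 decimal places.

The p-quantile of Normal(μ,σ) is μ + z_p·σ, with z_{0.2} = -0.8416 and z_{0.88} = 1.175.
Eliminate σ: μ = (z₂·x₁ − z₁·x₂)/(z₂ − z₁) = (1.175·0.0826 − (-0.8416)·0.193)/2.017 = 0.129.
Then σ = (x₂ − x₁)/(z₂ − z₁) = (0.193 − 0.0826)/2.017 = 0.055.

μ = 0.129, σ = 0.055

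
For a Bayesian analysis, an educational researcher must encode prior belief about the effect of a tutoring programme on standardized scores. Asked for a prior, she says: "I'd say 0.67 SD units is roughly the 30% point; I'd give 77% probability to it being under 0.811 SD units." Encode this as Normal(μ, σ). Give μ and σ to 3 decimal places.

The p-quantile of Normal(μ,σ) is μ + z_p·σ, with z_{0.3} = -0.5244 and z_{0.77} = 0.7388.
Eliminate σ: μ = (z₂·x₁ − z₁·x₂)/(z₂ − z₁) = (0.7388·0.67 − (-0.5244)·0.811)/1.263 = 0.729.
Then σ = (x₂ − x₁)/(z₂ − z₁) = (0.811 − 0.67)/1.263 = 0.112.

μ = 0.729, σ = 0.112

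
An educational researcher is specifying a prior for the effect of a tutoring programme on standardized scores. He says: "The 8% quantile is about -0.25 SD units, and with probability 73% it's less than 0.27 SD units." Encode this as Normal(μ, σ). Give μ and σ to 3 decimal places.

μ = 0.112, σ = 0.258

For Normal(μ,σ), the p-quantile is μ + z_p·σ. Here z_{0.08} = -1.405, z_{0.73} = 0.6128.
So -0.25 = μ − 1.405σ and 0.27 = μ + 0.6128σ.
Subtracting: σ = (0.27 − -0.25)/(0.6128 − (-1.405)) = 0.258.
Then μ = -0.25 − (-1.405)·0.258 = 0.112.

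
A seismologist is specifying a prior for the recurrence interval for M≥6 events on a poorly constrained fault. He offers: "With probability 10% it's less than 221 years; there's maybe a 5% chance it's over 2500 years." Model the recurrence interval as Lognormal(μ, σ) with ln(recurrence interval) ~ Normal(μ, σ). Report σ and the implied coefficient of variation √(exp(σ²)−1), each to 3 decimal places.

If T ~ Lognormal(μ,σ) then ln T ~ Normal(μ,σ), so the p-quantile of ln T is μ + z_p·σ.
ln(221) = 5.398 and ln(2500) = 7.824; z_{0.1} = -1.282, z_{0.95} = 1.645.
σ = (7.824 − 5.398)/(1.645 − (-1.282)) = 0.829.
μ = 5.398 − (-1.282)·0.829 = 6.461.
CV = √(exp(σ²)−1) = √(exp(0.6872)−1) = 0.994.

σ ≈ 0.829, CV ≈ 0.994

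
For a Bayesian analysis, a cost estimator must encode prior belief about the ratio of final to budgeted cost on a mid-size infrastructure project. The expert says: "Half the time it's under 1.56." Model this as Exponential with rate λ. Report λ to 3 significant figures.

λ ≈ 0.444

Exponential median = ln 2 / λ, so λ = ln 2 / 1.56 = 0.444.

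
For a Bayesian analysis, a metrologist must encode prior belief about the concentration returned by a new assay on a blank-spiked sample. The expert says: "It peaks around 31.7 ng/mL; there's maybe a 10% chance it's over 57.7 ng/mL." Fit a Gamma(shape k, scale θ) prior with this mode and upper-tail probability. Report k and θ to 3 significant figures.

k ≈ 6.31, θ ≈ 5.97

Gamma(k,θ) with k>1 has mode (k−1)θ, so θ = 31.7/(k−1).
Need P(X < 57.7) = 0.9 with θ tied to k this way. Start at k = 2, θ = 31.7: P(X<57.7) ≈ 0.543.
Too low — raise k to concentrate. Iterating converges to k ≈ 6.31.
Then θ = 31.7/(6.31−1) ≈ 5.97.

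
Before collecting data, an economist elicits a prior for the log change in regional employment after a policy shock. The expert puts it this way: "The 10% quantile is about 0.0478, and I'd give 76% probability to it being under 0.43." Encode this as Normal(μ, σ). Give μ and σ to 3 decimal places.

The p-quantile of Normal(μ,σ) is μ + z_p·σ, with z_{0.1} = -1.282 and z_{0.76} = 0.7063.
Eliminate σ: μ = (z₂·x₁ − z₁·x₂)/(z₂ − z₁) = (0.7063·0.0478 − (-1.282)·0.43)/1.988 = 0.294.
Then σ = (x₂ − x₁)/(z₂ − z₁) = (0.43 − 0.0478)/1.988 = 0.192.

μ = 0.294, σ = 0.192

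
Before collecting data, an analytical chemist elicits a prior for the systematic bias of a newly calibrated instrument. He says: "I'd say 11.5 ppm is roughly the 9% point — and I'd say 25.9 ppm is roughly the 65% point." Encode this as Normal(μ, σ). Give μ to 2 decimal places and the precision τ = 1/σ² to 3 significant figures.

The p-quantile of Normal(μ,σ) is μ + z_p·σ, with z_{0.09} = -1.341 and z_{0.65} = 0.3853.
Eliminate σ: μ = (z₂·x₁ − z₁·x₂)/(z₂ − z₁) = (0.3853·11.5 − (-1.341)·25.9)/1.726 = 22.69.
Then σ = (x₂ − x₁)/(z₂ − z₁) = (25.9 − 11.5)/1.726 = 8.34.
Precision τ = 1/σ² = 1/8.343² = 0.0144.

μ = 22.69, τ = 0.0144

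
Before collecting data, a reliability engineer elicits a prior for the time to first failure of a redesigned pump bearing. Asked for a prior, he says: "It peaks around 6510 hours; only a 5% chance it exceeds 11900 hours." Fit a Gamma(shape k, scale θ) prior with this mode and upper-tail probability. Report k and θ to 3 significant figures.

Gamma(k,θ) with k>1 has mode (k−1)θ, so θ = 6510/(k−1).
Need P(X < 11900) = 0.95 with θ tied to k this way. Start at k = 2, θ = 6510: P(X<11900) ≈ 0.545.
Too low — raise k to concentrate. Iterating converges to k ≈ 8.65.
Then θ = 6510/(8.65−1) ≈ 850.

k ≈ 8.65, θ ≈ 850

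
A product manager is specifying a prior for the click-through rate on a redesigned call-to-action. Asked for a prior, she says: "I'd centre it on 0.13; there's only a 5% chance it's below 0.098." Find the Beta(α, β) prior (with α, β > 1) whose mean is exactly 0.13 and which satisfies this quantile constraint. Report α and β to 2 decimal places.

α ≈ 35.05, β ≈ 234.59

With mean 0.13 fixed, write α = 0.13s, β = 0.87s where s = α+β.
Need P(θ < 0.098) = 0.05 under Beta(0.13s, 0.87s). Normal approximation: (q−m)/√(m(1−m)/s) ≈ z_{0.05} = -1.64, so s ≈ 0.13·0.87·(-1.64)²/(0.098−0.13)² = 298.8.
At s = 298.8: P(θ<0.098) ≈ 0.041. Adjusting to match 0.05 gives s ≈ 269.65.
So α = 0.13·269.65 ≈ 35.05, β = 0.87·269.65 ≈ 234.59.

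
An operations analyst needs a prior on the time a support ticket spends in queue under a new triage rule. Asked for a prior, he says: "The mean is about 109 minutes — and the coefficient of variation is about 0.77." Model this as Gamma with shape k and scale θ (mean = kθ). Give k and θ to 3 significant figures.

k ≈ 1.69, θ ≈ 64.6

For Gamma(k, scale θ): mean = kθ, variance = kθ², so CV = 1/√k.
CV = 0.77, hence k = 1/CV² = 1.69.
Then θ = mean/k = 109/1.69 = 64.6.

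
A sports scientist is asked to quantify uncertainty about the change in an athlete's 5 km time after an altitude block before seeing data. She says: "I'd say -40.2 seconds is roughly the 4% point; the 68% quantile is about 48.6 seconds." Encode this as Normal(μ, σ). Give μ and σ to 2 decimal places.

The p-quantile of Normal(μ,σ) is μ + z_p·σ, with z_{0.04} = -1.751 and z_{0.68} = 0.4677.
Eliminate σ: μ = (z₂·x₁ − z₁·x₂)/(z₂ − z₁) = (0.4677·-40.2 − (-1.751)·48.6)/2.218 = 29.88.
Then σ = (x₂ − x₁)/(z₂ − z₁) = (48.6 − -40.2)/2.218 = 40.03.

μ = 29.88, σ = 40.03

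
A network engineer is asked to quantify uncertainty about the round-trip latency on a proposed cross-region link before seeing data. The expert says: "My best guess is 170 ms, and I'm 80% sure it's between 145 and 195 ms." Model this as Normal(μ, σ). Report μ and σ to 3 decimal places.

A symmetric 80% interval runs μ ± z·σ with z = 1.282.
Half-width = 25, so σ = 25/1.282 = 19.508.
μ is the stated best guess, 170.000.

μ = 170.000, σ = 19.508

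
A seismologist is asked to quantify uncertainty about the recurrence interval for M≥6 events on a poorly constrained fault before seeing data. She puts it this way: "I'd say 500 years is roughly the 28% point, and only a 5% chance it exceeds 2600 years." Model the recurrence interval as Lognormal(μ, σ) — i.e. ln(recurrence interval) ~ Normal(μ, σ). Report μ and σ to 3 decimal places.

If T ~ Lognormal(μ,σ) then ln T ~ Normal(μ,σ), so the p-quantile of ln T is μ + z_p·σ.
ln(500) = 6.215 and ln(2600) = 7.863; z_{0.28} = -0.5828, z_{0.95} = 1.645.
σ = (7.863 − 6.215)/(1.645 − (-0.5828)) = 0.740.
μ = 6.215 − (-0.5828)·0.740 = 6.646.

μ ≈ 6.646, σ ≈ 0.740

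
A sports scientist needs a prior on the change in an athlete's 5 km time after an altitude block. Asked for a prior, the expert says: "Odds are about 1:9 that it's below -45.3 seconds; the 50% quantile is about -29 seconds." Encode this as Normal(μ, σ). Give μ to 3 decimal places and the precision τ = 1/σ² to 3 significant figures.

μ = -29.000, τ = 0.00618

For Normal(μ,σ), the p-quantile is μ + z_p·σ. Here z_{0.1} = -1.282, z_{0.5} = 0.
So -45.3 = μ − 1.282σ and -29 = μ + 0σ.
Subtracting: σ = (-29 − -45.3)/(0 − (-1.282)) = 12.719.
Then μ = -45.3 − (-1.282)·12.719 = -29.000.
Precision τ = 1/σ² = 1/12.72² = 0.00618.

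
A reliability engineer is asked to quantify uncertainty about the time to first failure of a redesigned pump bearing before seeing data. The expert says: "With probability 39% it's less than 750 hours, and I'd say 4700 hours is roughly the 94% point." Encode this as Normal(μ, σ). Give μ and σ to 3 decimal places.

μ = 1351.556, σ = 2153.653

The p-quantile of Normal(μ,σ) is μ + z_p·σ, with z_{0.39} = -0.2793 and z_{0.94} = 1.555.
Eliminate σ: μ = (z₂·x₁ − z₁·x₂)/(z₂ − z₁) = (1.555·750 − (-0.2793)·4700)/1.834 = 1351.556.
Then σ = (x₂ − x₁)/(z₂ − z₁) = (4700 − 750)/1.834 = 2153.653.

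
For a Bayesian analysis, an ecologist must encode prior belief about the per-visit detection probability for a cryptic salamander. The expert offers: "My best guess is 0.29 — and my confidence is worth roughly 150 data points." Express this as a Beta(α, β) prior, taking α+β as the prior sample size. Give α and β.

α = 43.5, β = 106.5

Under the effective-sample-size interpretation, Beta(α, β) has prior mean α/(α+β) and prior sample size α+β.
So α+β = 150 and α/(α+β) = 0.29, giving α = 0.29·150 = 43.5 and β = 150 − 43.5 = 106.5.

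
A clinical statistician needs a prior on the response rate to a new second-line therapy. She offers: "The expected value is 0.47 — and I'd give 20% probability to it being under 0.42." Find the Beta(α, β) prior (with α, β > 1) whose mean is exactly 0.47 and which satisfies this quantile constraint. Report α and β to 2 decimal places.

α ≈ 33.34, β ≈ 37.60

With mean 0.47 fixed, write α = 0.47s, β = 0.53s where s = α+β.
Need P(θ < 0.42) = 0.2 under Beta(0.47s, 0.53s). Normal approximation: (q−m)/√(m(1−m)/s) ≈ z_{0.2} = -0.842, so s ≈ 0.47·0.53·(-0.842)²/(0.42−0.47)² = 70.6.
At s = 70.6: P(θ<0.42) ≈ 0.201. Adjusting to match 0.2 gives s ≈ 70.94.
So α = 0.47·70.94 ≈ 33.34, β = 0.53·70.94 ≈ 37.60.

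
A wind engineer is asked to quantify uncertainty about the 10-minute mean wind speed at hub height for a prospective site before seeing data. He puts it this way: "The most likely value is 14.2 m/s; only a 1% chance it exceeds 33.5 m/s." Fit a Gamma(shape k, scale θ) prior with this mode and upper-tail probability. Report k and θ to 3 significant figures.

k ≈ 7.45, θ ≈ 2.2

Gamma(k,θ) with k>1 has mode (k−1)θ, so θ = 14.2/(k−1).
Need P(X < 33.5) = 0.99 with θ tied to k this way. Start at k = 2, θ = 14.2: P(X<33.5) ≈ 0.683.
Too low — raise k to concentrate. Iterating converges to k ≈ 7.45.
Then θ = 14.2/(7.45−1) ≈ 2.2.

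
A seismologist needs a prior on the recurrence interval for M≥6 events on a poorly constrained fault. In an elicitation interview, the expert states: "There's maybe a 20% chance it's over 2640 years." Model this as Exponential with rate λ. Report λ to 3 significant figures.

λ ≈ 0.00061

P(T > 2640.0) = e^(−λ·2640.0) = 0.2, so λ = −ln(0.2)/2640.0 = 0.00061.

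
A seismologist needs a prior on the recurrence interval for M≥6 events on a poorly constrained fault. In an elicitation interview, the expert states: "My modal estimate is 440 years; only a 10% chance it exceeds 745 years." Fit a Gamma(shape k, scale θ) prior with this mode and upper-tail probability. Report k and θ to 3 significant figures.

Gamma(k,θ) with k>1 has mode (k−1)θ, so θ = 440/(k−1).
Need P(X < 745) = 0.9 with θ tied to k this way. Start at k = 2, θ = 440: P(X<745) ≈ 0.505.
Too low — raise k to concentrate. Iterating converges to k ≈ 7.82.
Then θ = 440/(7.82−1) ≈ 64.5.

k ≈ 7.82, θ ≈ 64.5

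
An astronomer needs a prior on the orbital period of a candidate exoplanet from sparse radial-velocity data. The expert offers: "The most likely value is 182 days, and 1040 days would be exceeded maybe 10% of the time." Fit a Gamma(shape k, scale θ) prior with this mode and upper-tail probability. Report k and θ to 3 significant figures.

Gamma(k,θ) with k>1 has mode (k−1)θ, so θ = 182/(k−1).
Need P(X < 1040) = 0.9 with θ tied to k this way. Start at k = 2, θ = 182: P(X<1040) ≈ 0.978.
Too high — lower k to spread out. Iterating converges to k ≈ 1.56.
Then θ = 182/(1.56−1) ≈ 322.

k ≈ 1.56, θ ≈ 322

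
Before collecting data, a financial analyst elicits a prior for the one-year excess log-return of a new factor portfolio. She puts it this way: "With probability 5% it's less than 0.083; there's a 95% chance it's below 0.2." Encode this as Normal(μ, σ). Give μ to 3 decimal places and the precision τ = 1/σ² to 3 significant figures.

For Normal(μ,σ), the p-quantile is μ + z_p·σ. Here z_{0.05} = -1.645, z_{0.95} = 1.645.
So 0.083 = μ − 1.645σ and 0.2 = μ + 1.645σ.
Subtracting: σ = (0.2 − 0.083)/(1.645 − (-1.645)) = 0.036.
Then μ = 0.083 − (-1.645)·0.036 = 0.142.
Precision τ = 1/σ² = 1/0.03557² = 791.

μ = 0.142, τ = 791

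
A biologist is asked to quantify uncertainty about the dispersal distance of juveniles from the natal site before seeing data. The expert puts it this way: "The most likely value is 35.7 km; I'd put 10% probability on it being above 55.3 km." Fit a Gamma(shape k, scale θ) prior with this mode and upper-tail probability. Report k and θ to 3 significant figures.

k ≈ 10.8, θ ≈ 3.66

Gamma(k,θ) with k>1 has mode (k−1)θ, so θ = 35.7/(k−1).
Need P(X < 55.3) = 0.9 with θ tied to k this way. Start at k = 2, θ = 35.7: P(X<55.3) ≈ 0.458.
Too low — raise k to concentrate. Iterating converges to k ≈ 10.8.
Then θ = 35.7/(10.8−1) ≈ 3.66.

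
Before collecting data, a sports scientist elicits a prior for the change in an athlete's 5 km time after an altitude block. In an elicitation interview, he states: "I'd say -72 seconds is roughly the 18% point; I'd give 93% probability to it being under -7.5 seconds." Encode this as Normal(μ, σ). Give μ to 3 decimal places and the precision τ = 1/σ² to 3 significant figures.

For Normal(μ,σ), the p-quantile is μ + z_p·σ. Here z_{0.18} = -0.9154, z_{0.93} = 1.476.
So -72 = μ − 0.9154σ and -7.5 = μ + 1.476σ.
Subtracting: σ = (-7.5 − -72)/(1.476 − (-0.9154)) = 26.974.
Then μ = -72 − (-0.9154)·26.974 = -47.309.
Precision τ = 1/σ² = 1/26.97² = 0.00137.

μ = -47.309, τ = 0.00137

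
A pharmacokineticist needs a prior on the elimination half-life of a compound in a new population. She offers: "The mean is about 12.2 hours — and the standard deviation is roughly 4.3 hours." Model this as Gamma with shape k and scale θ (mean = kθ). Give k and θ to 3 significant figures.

For Gamma(k, scale θ): mean = kθ, variance = kθ², so CV = 1/√k.
CV = SD/mean = 4.3/12.2 = 0.3525, hence k = 1/CV² = 8.05.
Then θ = mean/k = 12.2/8.05 = 1.52.

k ≈ 8.05, θ ≈ 1.52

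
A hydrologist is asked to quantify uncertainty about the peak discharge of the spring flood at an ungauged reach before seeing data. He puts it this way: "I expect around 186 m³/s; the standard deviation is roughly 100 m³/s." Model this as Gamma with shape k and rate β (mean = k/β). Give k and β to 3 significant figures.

For Gamma(k, rate β): mean = k/β, variance = k/β², so CV = 1/√k.
CV = SD/mean = 100/186 = 0.5376, hence k = 1/CV² = 3.46.
Then β = k/mean = 3.46/186 = 0.0186.

k ≈ 3.46, β ≈ 0.0186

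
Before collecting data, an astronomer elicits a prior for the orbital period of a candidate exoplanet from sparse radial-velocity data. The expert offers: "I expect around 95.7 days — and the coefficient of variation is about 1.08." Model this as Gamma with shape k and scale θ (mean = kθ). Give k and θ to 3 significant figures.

k ≈ 0.857, θ ≈ 112

For Gamma(k, scale θ): mean = kθ, variance = kθ², so CV = 1/√k.
CV = 1.08, hence k = 1/CV² = 0.857.
Then θ = mean/k = 95.7/0.857 = 112.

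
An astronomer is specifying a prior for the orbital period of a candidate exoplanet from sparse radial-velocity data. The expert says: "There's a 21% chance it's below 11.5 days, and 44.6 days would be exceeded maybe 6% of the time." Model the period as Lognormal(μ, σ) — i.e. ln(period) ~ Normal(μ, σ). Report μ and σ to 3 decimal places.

μ ≈ 2.905, σ ≈ 0.574

If T ~ Lognormal(μ,σ) then ln T ~ Normal(μ,σ), so the p-quantile of ln T is μ + z_p·σ.
ln(11.5) = 2.442 and ln(44.6) = 3.798; z_{0.21} = -0.8064, z_{0.94} = 1.555.
σ = (3.798 − 2.442)/(1.555 − (-0.8064)) = 0.574.
μ = 2.442 − (-0.8064)·0.574 = 2.905.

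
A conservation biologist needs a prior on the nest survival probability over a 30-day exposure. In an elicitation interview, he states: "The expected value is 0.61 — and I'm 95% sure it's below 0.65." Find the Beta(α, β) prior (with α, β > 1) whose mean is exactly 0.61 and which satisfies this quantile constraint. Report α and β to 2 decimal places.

With mean 0.61 fixed, write α = 0.61s, β = 0.39s where s = α+β.
Need P(θ < 0.65) = 0.95 under Beta(0.61s, 0.39s). Normal approximation: (q−m)/√(m(1−m)/s) ≈ z_{0.95} = 1.64, so s ≈ 0.61·0.39·(1.64)²/(0.65−0.61)² = 402.3.
At s = 402.3: P(θ<0.65) ≈ 0.952. Adjusting to match 0.95 gives s ≈ 395.08.
So α = 0.61·395.08 ≈ 241.00, β = 0.39·395.08 ≈ 154.08.

α ≈ 241.00, β ≈ 154.08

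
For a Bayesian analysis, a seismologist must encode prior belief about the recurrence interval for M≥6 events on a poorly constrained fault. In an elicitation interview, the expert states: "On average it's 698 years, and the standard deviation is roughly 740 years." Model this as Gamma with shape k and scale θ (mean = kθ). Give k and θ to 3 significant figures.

For Gamma(k, scale θ): mean = kθ, variance = kθ², so CV = 1/√k.
CV = SD/mean = 740/698 = 1.06, hence k = 1/CV² = 0.89.
Then θ = mean/k = 698/0.89 = 785.

k ≈ 0.89, θ ≈ 785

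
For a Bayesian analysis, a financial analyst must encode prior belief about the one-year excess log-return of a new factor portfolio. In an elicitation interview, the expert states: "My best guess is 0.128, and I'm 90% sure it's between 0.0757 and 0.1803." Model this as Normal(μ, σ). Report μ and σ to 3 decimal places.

μ = 0.128, σ = 0.032

A symmetric 90% interval runs μ ± z·σ with z = 1.645.
Half-width = 0.0523, so σ = 0.0523/1.645 = 0.032.
μ is the stated best guess, 0.128.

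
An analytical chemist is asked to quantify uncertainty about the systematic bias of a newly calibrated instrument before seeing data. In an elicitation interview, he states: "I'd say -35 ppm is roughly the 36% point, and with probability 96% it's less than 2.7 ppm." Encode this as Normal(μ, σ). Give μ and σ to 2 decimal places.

For Normal(μ,σ), the p-quantile is μ + z_p·σ. Here z_{0.36} = -0.3585, z_{0.96} = 1.751.
So -35 = μ − 0.3585σ and 2.7 = μ + 1.751σ.
Subtracting: σ = (2.7 − -35)/(1.751 − (-0.3585)) = 17.87.
Then μ = -35 − (-0.3585)·17.87 = -28.59.

μ = -28.59, σ = 17.87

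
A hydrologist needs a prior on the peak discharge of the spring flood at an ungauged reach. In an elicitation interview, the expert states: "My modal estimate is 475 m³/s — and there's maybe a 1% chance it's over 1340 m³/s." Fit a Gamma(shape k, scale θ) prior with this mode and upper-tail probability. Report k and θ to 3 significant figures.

Gamma(k,θ) with k>1 has mode (k−1)θ, so θ = 475/(k−1).
Need P(X < 1340) = 0.99 with θ tied to k this way. Start at k = 2, θ = 475: P(X<1340) ≈ 0.772.
Too low — raise k to concentrate. Iterating converges to k ≈ 5.25.
Then θ = 475/(5.25−1) ≈ 112.

k ≈ 5.25, θ ≈ 112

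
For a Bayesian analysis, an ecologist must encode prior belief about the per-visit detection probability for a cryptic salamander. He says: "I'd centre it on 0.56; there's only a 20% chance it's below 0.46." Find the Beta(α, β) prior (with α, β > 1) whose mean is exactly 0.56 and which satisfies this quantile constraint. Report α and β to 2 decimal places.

α ≈ 9.72, β ≈ 7.63

With mean 0.56 fixed, write α = 0.56s, β = 0.44s where s = α+β.
Need P(θ < 0.46) = 0.2 under Beta(0.56s, 0.44s). Normal approximation: (q−m)/√(m(1−m)/s) ≈ z_{0.2} = -0.842, so s ≈ 0.56·0.44·(-0.842)²/(0.46−0.56)² = 17.5.
At s = 17.5: P(θ<0.46) ≈ 0.199. Adjusting to match 0.2 gives s ≈ 17.35.
So α = 0.56·17.35 ≈ 9.72, β = 0.44·17.35 ≈ 7.63.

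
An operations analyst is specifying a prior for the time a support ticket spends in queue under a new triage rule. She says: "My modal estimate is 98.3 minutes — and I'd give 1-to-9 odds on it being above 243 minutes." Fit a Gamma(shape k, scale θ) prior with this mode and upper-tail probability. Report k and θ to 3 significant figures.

Gamma(k,θ) with k>1 has mode (k−1)θ, so θ = 98.3/(k−1).
Need P(X < 243) = 0.9 with θ tied to k this way. Start at k = 2, θ = 98.3: P(X<243) ≈ 0.707.
Too low — raise k to concentrate. Iterating converges to k ≈ 3.35.
Then θ = 98.3/(3.35−1) ≈ 41.9.

k ≈ 3.35, θ ≈ 41.9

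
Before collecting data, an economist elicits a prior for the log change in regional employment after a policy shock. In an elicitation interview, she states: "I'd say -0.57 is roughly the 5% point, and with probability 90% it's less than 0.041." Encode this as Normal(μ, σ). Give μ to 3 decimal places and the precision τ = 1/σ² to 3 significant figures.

For Normal(μ,σ), the p-quantile is μ + z_p·σ. Here z_{0.05} = -1.645, z_{0.9} = 1.282.
So -0.57 = μ − 1.645σ and 0.041 = μ + 1.282σ.
Subtracting: σ = (0.041 − -0.57)/(1.282 − (-1.645)) = 0.209.
Then μ = -0.57 − (-1.645)·0.209 = -0.227.
Precision τ = 1/σ² = 1/0.2088² = 22.9.

μ = -0.227, τ = 22.9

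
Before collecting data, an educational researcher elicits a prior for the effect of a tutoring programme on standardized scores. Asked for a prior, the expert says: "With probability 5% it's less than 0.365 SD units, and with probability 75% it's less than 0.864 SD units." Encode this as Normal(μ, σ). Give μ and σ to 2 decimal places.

μ = 0.72, σ = 0.22

For Normal(μ,σ), the p-quantile is μ + z_p·σ. Here z_{0.05} = -1.645, z_{0.75} = 0.6745.
So 0.365 = μ − 1.645σ and 0.864 = μ + 0.6745σ.
Subtracting: σ = (0.864 − 0.365)/(0.6745 − (-1.645)) = 0.22.
Then μ = 0.365 − (-1.645)·0.22 = 0.72.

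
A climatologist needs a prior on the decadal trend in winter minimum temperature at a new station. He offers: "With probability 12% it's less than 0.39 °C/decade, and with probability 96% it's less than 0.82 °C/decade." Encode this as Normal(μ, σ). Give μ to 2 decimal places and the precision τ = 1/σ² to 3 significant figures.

μ = 0.56, τ = 46.3

The p-quantile of Normal(μ,σ) is μ + z_p·σ, with z_{0.12} = -1.175 and z_{0.96} = 1.751.
Eliminate σ: μ = (z₂·x₁ − z₁·x₂)/(z₂ − z₁) = (1.751·0.39 − (-1.175)·0.82)/2.926 = 0.56.
Then σ = (x₂ − x₁)/(z₂ − z₁) = (0.82 − 0.39)/2.926 = 0.15.
Precision τ = 1/σ² = 1/0.147² = 46.3.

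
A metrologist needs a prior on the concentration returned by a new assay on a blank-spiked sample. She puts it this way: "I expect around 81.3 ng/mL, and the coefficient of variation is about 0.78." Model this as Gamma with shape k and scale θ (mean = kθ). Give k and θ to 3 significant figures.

For Gamma(k, scale θ): mean = kθ, variance = kθ², so CV = 1/√k.
CV = 0.78, hence k = 1/CV² = 1.64.
Then θ = mean/k = 81.3/1.64 = 49.5.

k ≈ 1.64, θ ≈ 49.5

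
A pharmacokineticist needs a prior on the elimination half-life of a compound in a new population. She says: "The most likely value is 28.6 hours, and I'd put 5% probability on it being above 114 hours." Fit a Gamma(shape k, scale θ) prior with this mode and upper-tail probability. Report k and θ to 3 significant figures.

k ≈ 2.32, θ ≈ 21.7

Gamma(k,θ) with k>1 has mode (k−1)θ, so θ = 28.6/(k−1).
Need P(X < 114) = 0.95 with θ tied to k this way. Start at k = 2, θ = 28.6: P(X<114) ≈ 0.907.
Too low — raise k to concentrate. Iterating converges to k ≈ 2.32.
Then θ = 28.6/(2.32−1) ≈ 21.7.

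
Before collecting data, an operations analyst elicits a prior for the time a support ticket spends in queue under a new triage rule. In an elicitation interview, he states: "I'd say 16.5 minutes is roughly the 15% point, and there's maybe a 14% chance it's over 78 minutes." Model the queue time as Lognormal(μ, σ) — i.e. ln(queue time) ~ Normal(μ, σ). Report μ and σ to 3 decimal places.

If T ~ Lognormal(μ,σ) then ln T ~ Normal(μ,σ), so the p-quantile of ln T is μ + z_p·σ.
ln(16.5) = 2.803 and ln(78) = 4.357; z_{0.15} = -1.036, z_{0.86} = 1.08.
σ = (4.357 − 2.803)/(1.08 − (-1.036)) = 0.734.
μ = 2.803 − (-1.036)·0.734 = 3.564.

μ ≈ 3.564, σ ≈ 0.734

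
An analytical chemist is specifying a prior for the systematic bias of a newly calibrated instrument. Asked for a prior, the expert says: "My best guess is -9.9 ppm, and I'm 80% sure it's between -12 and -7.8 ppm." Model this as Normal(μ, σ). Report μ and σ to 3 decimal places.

A symmetric 80% interval runs μ ± z·σ with z = 1.282.
Half-width = 2.1, so σ = 2.1/1.282 = 1.639.
μ is the stated best guess, -9.900.

μ = -9.900, σ = 1.639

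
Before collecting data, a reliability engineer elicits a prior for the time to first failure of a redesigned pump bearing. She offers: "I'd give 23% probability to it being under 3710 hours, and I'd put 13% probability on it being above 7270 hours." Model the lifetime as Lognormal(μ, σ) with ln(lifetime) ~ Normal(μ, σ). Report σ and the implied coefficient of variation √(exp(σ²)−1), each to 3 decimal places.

If T ~ Lognormal(μ,σ) then ln T ~ Normal(μ,σ), so the p-quantile of ln T is μ + z_p·σ.
ln(3710) = 8.219 and ln(7270) = 8.892; z_{0.23} = -0.7388, z_{0.87} = 1.126.
σ = (8.892 − 8.219)/(1.126 − (-0.7388)) = 0.361.
μ = 8.219 − (-0.7388)·0.361 = 8.485.
CV = √(exp(σ²)−1) = √(exp(0.1301)−1) = 0.373.

σ ≈ 0.361, CV ≈ 0.373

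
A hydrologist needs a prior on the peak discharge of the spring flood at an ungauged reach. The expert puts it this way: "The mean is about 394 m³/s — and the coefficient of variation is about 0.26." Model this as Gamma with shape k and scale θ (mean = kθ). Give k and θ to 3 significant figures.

k ≈ 14.8, θ ≈ 26.6

For Gamma(k, scale θ): mean = kθ, variance = kθ², so CV = 1/√k.
CV = 0.26, hence k = 1/CV² = 14.8.
Then θ = mean/k = 394/14.8 = 26.6.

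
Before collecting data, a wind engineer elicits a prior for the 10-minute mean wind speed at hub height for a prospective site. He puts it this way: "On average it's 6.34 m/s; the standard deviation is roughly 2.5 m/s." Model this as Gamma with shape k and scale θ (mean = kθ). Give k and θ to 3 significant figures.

k ≈ 6.43, θ ≈ 0.986

For Gamma(k, scale θ): mean = kθ, variance = kθ², so CV = 1/√k.
CV = SD/mean = 2.5/6.34 = 0.3943, hence k = 1/CV² = 6.43.
Then θ = mean/k = 6.34/6.43 = 0.986.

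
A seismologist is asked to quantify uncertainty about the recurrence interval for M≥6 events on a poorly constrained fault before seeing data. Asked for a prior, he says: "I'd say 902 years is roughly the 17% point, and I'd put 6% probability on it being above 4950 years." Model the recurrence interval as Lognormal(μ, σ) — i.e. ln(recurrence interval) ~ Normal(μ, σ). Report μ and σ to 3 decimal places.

μ ≈ 7.452, σ ≈ 0.679

If T ~ Lognormal(μ,σ) then ln T ~ Normal(μ,σ), so the p-quantile of ln T is μ + z_p·σ.
ln(902) = 6.805 and ln(4950) = 8.507; z_{0.17} = -0.9542, z_{0.94} = 1.555.
σ = (8.507 − 6.805)/(1.555 − (-0.9542)) = 0.679.
μ = 6.805 − (-0.9542)·0.679 = 7.452.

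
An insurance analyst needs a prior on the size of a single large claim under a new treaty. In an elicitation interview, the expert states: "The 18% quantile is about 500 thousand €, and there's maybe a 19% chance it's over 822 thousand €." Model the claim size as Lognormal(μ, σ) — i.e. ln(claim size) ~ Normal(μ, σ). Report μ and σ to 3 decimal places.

μ ≈ 6.468, σ ≈ 0.277

If T ~ Lognormal(μ,σ) then ln T ~ Normal(μ,σ), so the p-quantile of ln T is μ + z_p·σ.
ln(500) = 6.215 and ln(822) = 6.712; z_{0.18} = -0.9154, z_{0.81} = 0.8779.
σ = (6.712 − 6.215)/(0.8779 − (-0.9154)) = 0.277.
μ = 6.215 − (-0.9154)·0.277 = 6.468.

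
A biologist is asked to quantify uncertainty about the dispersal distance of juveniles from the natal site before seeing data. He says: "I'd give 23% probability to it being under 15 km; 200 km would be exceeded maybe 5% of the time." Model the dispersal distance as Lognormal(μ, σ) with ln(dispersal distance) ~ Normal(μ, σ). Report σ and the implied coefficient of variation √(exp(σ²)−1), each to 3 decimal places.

If T ~ Lognormal(μ,σ) then ln T ~ Normal(μ,σ), so the p-quantile of ln T is μ + z_p·σ.
ln(15) = 2.708 and ln(200) = 5.298; z_{0.23} = -0.7388, z_{0.95} = 1.645.
σ = (5.298 − 2.708)/(1.645 − (-0.7388)) = 1.087.
μ = 2.708 − (-0.7388)·1.087 = 3.511.
CV = √(exp(σ²)−1) = √(exp(1.1808)−1) = 1.502.

σ ≈ 1.087, CV ≈ 1.502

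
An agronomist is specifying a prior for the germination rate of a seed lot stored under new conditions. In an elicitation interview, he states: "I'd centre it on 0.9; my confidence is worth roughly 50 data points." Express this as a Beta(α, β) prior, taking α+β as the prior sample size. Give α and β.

Under the effective-sample-size interpretation, Beta(α, β) has prior mean α/(α+β) and prior sample size α+β.
So α+β = 50 and α/(α+β) = 0.9, giving α = 0.9·50 = 45 and β = 50 − 45 = 5.

α = 45, β = 5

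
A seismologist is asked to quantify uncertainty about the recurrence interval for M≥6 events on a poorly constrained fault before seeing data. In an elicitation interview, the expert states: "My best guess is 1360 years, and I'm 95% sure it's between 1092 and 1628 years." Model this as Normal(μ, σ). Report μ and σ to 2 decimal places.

μ = 1360.00, σ = 136.74

A symmetric 95% interval runs μ ± z·σ with z = 1.96.
Half-width = 268, so σ = 268/1.96 = 136.74.
μ is the stated best guess, 1360.00.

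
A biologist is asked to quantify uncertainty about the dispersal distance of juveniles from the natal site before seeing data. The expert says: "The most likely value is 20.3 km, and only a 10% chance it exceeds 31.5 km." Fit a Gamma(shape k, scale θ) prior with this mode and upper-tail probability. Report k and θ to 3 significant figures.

Gamma(k,θ) with k>1 has mode (k−1)θ, so θ = 20.3/(k−1).
Need P(X < 31.5) = 0.9 with θ tied to k this way. Start at k = 2, θ = 20.3: P(X<31.5) ≈ 0.459.
Too low — raise k to concentrate. Iterating converges to k ≈ 10.7.
Then θ = 20.3/(10.7−1) ≈ 2.1.

k ≈ 10.7, θ ≈ 2.1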